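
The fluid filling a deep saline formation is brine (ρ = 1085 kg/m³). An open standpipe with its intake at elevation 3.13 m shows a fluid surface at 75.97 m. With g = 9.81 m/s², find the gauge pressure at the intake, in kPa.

Pressure head ψ = h − z = 75.97 − 3.13 = 72.84 m.
P = ρgψ = 1085 × 9.81 × 72.84 = 775298 Pa ≈ 775 kPa.

P ≈ 775 kPa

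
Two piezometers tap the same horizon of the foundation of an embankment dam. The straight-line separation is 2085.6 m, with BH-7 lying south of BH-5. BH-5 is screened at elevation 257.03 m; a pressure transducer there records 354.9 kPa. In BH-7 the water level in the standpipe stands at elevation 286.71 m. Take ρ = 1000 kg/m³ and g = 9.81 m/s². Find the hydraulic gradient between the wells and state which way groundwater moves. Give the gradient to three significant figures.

i ≈ 0.00312; groundwater flows toward the south

Pressure head at BH-5: ψ = P/(ρg) = 354.9×1000 / (1000 × 9.81) = 36.18 m.
Total head at BH-5: h = z + ψ = 257.03 + 36.18 = 293.21 m.
Total head at BH-7: h = 286.71 m (water level in the piezometer is the total head).
Head difference: h(BH-5) − h(BH-7) = 293.21 − 286.71 = 6.50 m.
Hydraulic gradient: i = |Δh| / L = 6.50 / 2085.6 = 0.00312.
Flow is from higher to lower head: from BH-5 toward BH-7, i.e. toward the south.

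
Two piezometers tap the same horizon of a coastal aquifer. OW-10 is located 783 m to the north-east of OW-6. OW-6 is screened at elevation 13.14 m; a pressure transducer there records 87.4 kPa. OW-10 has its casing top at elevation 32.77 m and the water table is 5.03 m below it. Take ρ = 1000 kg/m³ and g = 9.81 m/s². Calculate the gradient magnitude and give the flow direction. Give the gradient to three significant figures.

Pressure head at OW-6: ψ = P/(ρg) = 87.4×1000 / (1000 × 9.81) = 8.91 m.
Total head at OW-6: h = z + ψ = 13.14 + 8.91 = 22.05 m.
Total head at OW-10: h = 32.77 − 5.03 = 27.74 m.
Head difference: h(OW-6) − h(OW-10) = 22.05 − 27.74 = -5.69 m.
Hydraulic gradient: i = |Δh| / L = 5.69 / 783 = 0.00727.
Flow is from higher to lower head: from OW-10 toward OW-6, i.e. toward the south-west.

i ≈ 0.00727; groundwater flows toward the south-west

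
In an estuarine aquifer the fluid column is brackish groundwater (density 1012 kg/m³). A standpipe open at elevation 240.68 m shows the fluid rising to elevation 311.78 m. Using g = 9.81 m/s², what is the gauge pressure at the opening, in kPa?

P ≈ 706 kPa

Pressure head ψ = h − z = 311.78 − 240.68 = 71.10 m.
P = ρgψ = 1012 × 9.81 × 71.10 = 705861 Pa ≈ 706 kPa.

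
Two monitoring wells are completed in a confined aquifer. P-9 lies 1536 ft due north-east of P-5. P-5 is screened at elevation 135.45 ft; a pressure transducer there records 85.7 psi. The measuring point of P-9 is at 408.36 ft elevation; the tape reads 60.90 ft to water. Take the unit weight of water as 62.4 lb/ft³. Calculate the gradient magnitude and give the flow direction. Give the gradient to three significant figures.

i ≈ 0.00927; groundwater flows toward the south-west

Pressure head at P-5: ψ = 144·P/γ = 144 × 85.7 / 62.4 = 197.77 ft.
Total head at P-5: h = z + ψ = 135.45 + 197.77 = 333.22 ft.
Total head at P-9: h = 408.36 − 60.90 = 347.46 ft.
Head difference: h(P-5) − h(P-9) = 333.22 − 347.46 = -14.24 ft.
Hydraulic gradient: i = |Δh| / L = 14.24 / 1536 = 0.00927.
Flow is from higher to lower head: from P-9 toward P-5, i.e. toward the south-west.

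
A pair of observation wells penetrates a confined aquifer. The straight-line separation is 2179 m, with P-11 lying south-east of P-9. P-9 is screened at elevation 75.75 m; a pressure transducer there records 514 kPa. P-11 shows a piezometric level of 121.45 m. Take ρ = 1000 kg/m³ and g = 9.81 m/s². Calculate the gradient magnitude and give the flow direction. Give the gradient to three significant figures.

Pressure head at P-9: ψ = P/(ρg) = 514×1000 / (1000 × 9.81) = 52.40 m.
Total head at P-9: h = z + ψ = 75.75 + 52.40 = 128.15 m.
Total head at P-11: h = 121.45 m (water level in the piezometer is the total head).
Head difference: h(P-9) − h(P-11) = 128.15 − 121.45 = 6.70 m.
Hydraulic gradient: i = |Δh| / L = 6.70 / 2179 = 0.00307.
Flow is from higher to lower head: from P-9 toward P-11, i.e. toward the south-east.

i ≈ 0.00307; groundwater flows toward the south-east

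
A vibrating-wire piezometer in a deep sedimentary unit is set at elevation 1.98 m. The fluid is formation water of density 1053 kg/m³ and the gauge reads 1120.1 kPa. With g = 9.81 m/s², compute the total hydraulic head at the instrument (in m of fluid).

ψ = P/(ρg) = 1120.1×1000 / (1053 × 9.81) = 108.43 m.
h = z + ψ = 1.98 + 108.43 = 110.41 m.

h ≈ 110.41 m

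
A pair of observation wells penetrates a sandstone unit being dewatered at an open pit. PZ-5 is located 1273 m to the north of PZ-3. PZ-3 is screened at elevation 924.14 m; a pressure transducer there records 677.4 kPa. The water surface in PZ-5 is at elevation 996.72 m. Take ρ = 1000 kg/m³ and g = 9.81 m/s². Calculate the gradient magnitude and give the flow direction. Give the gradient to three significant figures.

Pressure head at PZ-3: ψ = P/(ρg) = 677.4×1000 / (1000 × 9.81) = 69.05 m.
Total head at PZ-3: h = z + ψ = 924.14 + 69.05 = 993.19 m.
Total head at PZ-5: h = 996.72 m (water level in the piezometer is the total head).
Head difference: h(PZ-3) − h(PZ-5) = 993.19 − 996.72 = -3.53 m.
Hydraulic gradient: i = |Δh| / L = 3.53 / 1273 = 0.00277.
Flow is from higher to lower head: from PZ-5 toward PZ-3, i.e. toward the south.

i ≈ 0.00277; groundwater flows toward the south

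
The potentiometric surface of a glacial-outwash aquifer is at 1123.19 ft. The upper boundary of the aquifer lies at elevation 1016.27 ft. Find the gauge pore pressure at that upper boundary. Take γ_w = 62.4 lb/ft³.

P ≈ 46.3 psi

Pressure head at the aquifer top: ψ = h − z = 1123.19 − 1016.27 = 106.92 ft.
P = γψ/144 = 62.4 × 106.92 / 144 = 46.3 psi.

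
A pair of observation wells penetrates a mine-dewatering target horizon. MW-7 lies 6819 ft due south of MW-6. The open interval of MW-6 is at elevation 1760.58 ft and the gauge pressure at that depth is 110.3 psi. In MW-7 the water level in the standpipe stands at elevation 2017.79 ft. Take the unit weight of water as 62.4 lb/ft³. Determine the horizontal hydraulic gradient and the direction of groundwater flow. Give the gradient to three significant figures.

i ≈ 0.000392; groundwater flows toward the north

Pressure head at MW-6: ψ = 144·P/γ = 144 × 110.3 / 62.4 = 254.54 ft.
Total head at MW-6: h = z + ψ = 1760.58 + 254.54 = 2015.12 ft.
Total head at MW-7: h = 2017.79 ft (water level in the piezometer is the total head).
Head difference: h(MW-6) − h(MW-7) = 2015.12 − 2017.79 = -2.67 ft.
Hydraulic gradient: i = |Δh| / L = 2.67 / 6819 = 0.000392.
Flow is from higher to lower head: from MW-7 toward MW-6, i.e. toward the north.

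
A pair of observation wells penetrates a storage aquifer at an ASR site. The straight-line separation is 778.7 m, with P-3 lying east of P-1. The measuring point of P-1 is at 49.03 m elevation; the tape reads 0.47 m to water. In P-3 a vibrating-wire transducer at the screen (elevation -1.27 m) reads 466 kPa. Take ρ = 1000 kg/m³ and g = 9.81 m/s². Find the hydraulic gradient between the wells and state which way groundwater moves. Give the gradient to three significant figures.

Total head at P-1: h = 49.03 − 0.47 = 48.56 m.
Pressure head at P-3: ψ = P/(ρg) = 466×1000 / (1000 × 9.81) = 47.50 m.
Total head at P-3: h = z + ψ = -1.27 + 47.50 = 46.23 m.
Head difference: h(P-1) − h(P-3) = 48.56 − 46.23 = 2.33 m.
Hydraulic gradient: i = |Δh| / L = 2.33 / 778.7 = 0.00299.
Flow is from higher to lower head: from P-1 toward P-3, i.e. toward the east.

i ≈ 0.00299; groundwater flows toward the east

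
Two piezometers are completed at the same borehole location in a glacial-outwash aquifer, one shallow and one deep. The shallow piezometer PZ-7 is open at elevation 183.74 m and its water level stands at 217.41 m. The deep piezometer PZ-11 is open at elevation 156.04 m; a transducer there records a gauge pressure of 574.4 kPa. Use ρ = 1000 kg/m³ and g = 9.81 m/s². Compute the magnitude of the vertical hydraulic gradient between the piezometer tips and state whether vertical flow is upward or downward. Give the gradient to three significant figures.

|i_v| ≈ 0.102; vertical flow is downward

Total head at PZ-7: h = 217.41 m (water level in the standpipe).
Pressure head at PZ-11: ψ = P/(ρg) = 574.4×1000 / (1000 × 9.81) = 58.55 m.
Total head at PZ-11: h = z + ψ = 156.04 + 58.55 = 214.59 m.
Δh = h(PZ-7) − h(PZ-11) = 217.41 − 214.59 = 2.82 m.
Vertical separation Δz = 183.74 − 156.04 = 27.70 m.
|i_v| = |Δh| / Δz = 2.82 / 27.70 = 0.102.
Head is higher in the shallow piezometer, so vertical flow is downward (recharge condition).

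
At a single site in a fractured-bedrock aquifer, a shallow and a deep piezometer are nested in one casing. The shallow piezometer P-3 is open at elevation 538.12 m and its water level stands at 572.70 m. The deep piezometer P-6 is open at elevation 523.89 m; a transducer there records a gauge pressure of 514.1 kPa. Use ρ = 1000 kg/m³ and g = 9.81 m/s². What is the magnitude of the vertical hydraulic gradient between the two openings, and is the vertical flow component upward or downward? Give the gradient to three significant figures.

|i_v| ≈ 0.253; vertical flow is upward

Total head at P-3: h = 572.70 m (water level in the standpipe).
Pressure head at P-6: ψ = P/(ρg) = 514.1×1000 / (1000 × 9.81) = 52.41 m.
Total head at P-6: h = z + ψ = 523.89 + 52.41 = 576.30 m.
Δh = h(P-3) − h(P-6) = 572.70 − 576.30 = -3.60 m.
Vertical separation Δz = 538.12 − 523.89 = 14.23 m.
|i_v| = |Δh| / Δz = 3.60 / 14.23 = 0.253.
Head is higher in the deep piezometer, so vertical flow is upward (discharge condition).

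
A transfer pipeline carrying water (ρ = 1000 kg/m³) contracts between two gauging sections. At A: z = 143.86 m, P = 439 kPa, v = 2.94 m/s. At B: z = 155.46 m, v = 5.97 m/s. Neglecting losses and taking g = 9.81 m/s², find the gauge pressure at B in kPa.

Pressure head at A: ψ₁ = P₁/(ρg) = 439×1000 / (1000 × 9.81) = 44.75 m.
Velocity heads: v₁²/2g = 2.94²/19.62 = 0.441 m; v₂²/2g = 5.97²/19.62 = 1.817 m.
Total head H = z₁ + ψ₁ + v₁²/2g = 143.86 + 44.75 + 0.441 = 189.05 m.
ψ₂ = H − z₂ − v₂²/2g = 189.05 − 155.46 − 1.817 = 31.77 m.
P₂ = ρgψ₂ = 1000 × 9.81 × 31.77 ≈ 312 kPa.

P₂ ≈ 312 kPa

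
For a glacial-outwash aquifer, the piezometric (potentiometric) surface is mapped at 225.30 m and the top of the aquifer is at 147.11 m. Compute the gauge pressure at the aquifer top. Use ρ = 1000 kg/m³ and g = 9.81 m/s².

Pressure head at the aquifer top: ψ = h − z = 225.30 − 147.11 = 78.19 m.
P = ρgψ = 1000 × 9.81 × 78.19 = 767044 Pa ≈ 767 kPa.

P ≈ 767 kPa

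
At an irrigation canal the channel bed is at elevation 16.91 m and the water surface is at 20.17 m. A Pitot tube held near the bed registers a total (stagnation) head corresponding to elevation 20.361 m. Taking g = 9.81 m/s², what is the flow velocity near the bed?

Near the bed, under hydrostatic conditions, the piezometric head (z + ψ) equals the free-surface elevation, 20.17 m.
Velocity head = total − piezometric = 20.361 − 20.17 = 0.191 m.
v = √(2g·h_v) = √(2 × 9.81 × 0.191) = 1.94 m/s.

v ≈ 1.94 m/s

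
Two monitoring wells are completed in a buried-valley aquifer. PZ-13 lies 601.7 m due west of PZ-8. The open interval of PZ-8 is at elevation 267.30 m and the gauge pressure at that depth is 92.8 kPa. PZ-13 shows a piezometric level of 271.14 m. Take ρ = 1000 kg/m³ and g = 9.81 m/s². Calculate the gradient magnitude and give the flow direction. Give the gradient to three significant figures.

i ≈ 0.00934; groundwater flows toward the west

Pressure head at PZ-8: ψ = P/(ρg) = 92.8×1000 / (1000 × 9.81) = 9.46 m.
Total head at PZ-8: h = z + ψ = 267.30 + 9.46 = 276.76 m.
Total head at PZ-13: h = 271.14 m (water level in the piezometer is the total head).
Head difference: h(PZ-8) − h(PZ-13) = 276.76 − 271.14 = 5.62 m.
Hydraulic gradient: i = |Δh| / L = 5.62 / 601.7 = 0.00934.
Flow is from higher to lower head: from PZ-8 toward PZ-13, i.e. toward the west.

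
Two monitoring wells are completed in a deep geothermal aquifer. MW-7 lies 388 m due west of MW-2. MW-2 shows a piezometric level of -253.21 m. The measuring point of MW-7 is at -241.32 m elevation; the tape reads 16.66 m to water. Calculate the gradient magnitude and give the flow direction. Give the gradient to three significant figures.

Total head at MW-2: h = -253.21 m (water level in the piezometer is the total head).
Total head at MW-7: h = -241.32 − 16.66 = -257.98 m.
Head difference: h(MW-2) − h(MW-7) = -253.21 − (-257.98) = 4.77 m.
Hydraulic gradient: i = |Δh| / L = 4.77 / 388 = 0.0123.
Flow is from higher to lower head: from MW-2 toward MW-7, i.e. toward the west.

i ≈ 0.0123; groundwater flows toward the west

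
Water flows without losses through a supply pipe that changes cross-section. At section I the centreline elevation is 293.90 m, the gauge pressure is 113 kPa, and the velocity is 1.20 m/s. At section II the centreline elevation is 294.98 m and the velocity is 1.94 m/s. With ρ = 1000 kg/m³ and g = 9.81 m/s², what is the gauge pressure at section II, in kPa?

P₂ ≈ 101 kPa

Pressure head at I: ψ₁ = P₁/(ρg) = 113×1000 / (1000 × 9.81) = 11.52 m.
Velocity heads: v₁²/2g = 1.20²/19.62 = 0.073 m; v₂²/2g = 1.94²/19.62 = 0.192 m.
Total head H = z₁ + ψ₁ + v₁²/2g = 293.90 + 11.52 + 0.073 = 305.49 m.
ψ₂ = H − z₂ − v₂²/2g = 305.49 − 294.98 − 0.192 = 10.32 m.
P₂ = ρgψ₂ = 1000 × 9.81 × 10.32 ≈ 101 kPa.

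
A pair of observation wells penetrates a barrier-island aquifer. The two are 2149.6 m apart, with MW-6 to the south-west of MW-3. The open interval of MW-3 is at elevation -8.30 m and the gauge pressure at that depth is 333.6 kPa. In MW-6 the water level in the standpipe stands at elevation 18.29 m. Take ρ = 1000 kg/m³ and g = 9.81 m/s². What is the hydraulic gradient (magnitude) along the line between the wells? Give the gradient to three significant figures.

i ≈ 0.00345

Pressure head at MW-3: ψ = P/(ρg) = 333.6×1000 / (1000 × 9.81) = 34.01 m.
Total head at MW-3: h = z + ψ = -8.30 + 34.01 = 25.71 m.
Total head at MW-6: h = 18.29 m (water level in the piezometer is the total head).
Head difference: h(MW-3) − h(MW-6) = 25.71 − 18.29 = 7.42 m.
Hydraulic gradient: i = |Δh| / L = 7.42 / 2149.6 = 0.00345.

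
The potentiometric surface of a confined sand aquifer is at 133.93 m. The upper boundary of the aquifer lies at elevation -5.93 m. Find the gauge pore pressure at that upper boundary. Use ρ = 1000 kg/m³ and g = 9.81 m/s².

Pressure head at the aquifer top: ψ = h − z = 133.93 − (-5.93) = 139.86 m.
P = ρgψ = 1000 × 9.81 × 139.86 = 1372027 Pa ≈ 1370 kPa.

P ≈ 1370 kPa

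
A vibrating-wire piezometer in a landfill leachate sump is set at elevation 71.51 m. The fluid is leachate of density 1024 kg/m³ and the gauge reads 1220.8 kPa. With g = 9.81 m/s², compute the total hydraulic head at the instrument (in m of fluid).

ψ = P/(ρg) = 1220.8×1000 / (1024 × 9.81) = 121.53 m.
h = z + ψ = 71.51 + 121.53 = 193.04 m.

h ≈ 193.04 m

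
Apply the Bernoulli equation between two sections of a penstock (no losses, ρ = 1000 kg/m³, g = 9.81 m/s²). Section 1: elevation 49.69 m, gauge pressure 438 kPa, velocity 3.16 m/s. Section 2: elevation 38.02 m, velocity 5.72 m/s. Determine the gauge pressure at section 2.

Pressure head at 1: ψ₁ = P₁/(ρg) = 438×1000 / (1000 × 9.81) = 44.65 m.
Velocity heads: v₁²/2g = 3.16²/19.62 = 0.509 m; v₂²/2g = 5.72²/19.62 = 1.668 m.
Total head H = z₁ + ψ₁ + v₁²/2g = 49.69 + 44.65 + 0.509 = 94.85 m.
ψ₂ = H − z₂ − v₂²/2g = 94.85 − 38.02 − 1.668 = 55.16 m.
P₂ = ρgψ₂ = 1000 × 9.81 × 55.16 ≈ 541 kPa.

P₂ ≈ 541 kPa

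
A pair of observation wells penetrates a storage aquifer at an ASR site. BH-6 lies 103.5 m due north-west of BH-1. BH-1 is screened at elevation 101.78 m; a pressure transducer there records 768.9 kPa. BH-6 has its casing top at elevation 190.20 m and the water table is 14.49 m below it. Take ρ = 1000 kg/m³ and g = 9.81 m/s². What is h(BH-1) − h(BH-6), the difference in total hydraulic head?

Δh ≈ 4.45 m

Pressure head at BH-1: ψ = P/(ρg) = 768.9×1000 / (1000 × 9.81) = 78.38 m.
Total head at BH-1: h = z + ψ = 101.78 + 78.38 = 180.16 m.
Total head at BH-6: h = 190.20 − 14.49 = 175.71 m.
Head difference: h(BH-1) − h(BH-6) = 180.16 − 175.71 = 4.45 m.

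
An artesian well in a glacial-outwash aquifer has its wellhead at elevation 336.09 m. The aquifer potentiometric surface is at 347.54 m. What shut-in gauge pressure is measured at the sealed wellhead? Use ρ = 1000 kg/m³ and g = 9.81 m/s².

P ≈ 112 kPa

Head above the cap: Δh = 347.54 − 336.09 = 11.45 m.
P = ρgΔh = 1000 × 9.81 × 11.45 = 112324 Pa ≈ 112 kPa.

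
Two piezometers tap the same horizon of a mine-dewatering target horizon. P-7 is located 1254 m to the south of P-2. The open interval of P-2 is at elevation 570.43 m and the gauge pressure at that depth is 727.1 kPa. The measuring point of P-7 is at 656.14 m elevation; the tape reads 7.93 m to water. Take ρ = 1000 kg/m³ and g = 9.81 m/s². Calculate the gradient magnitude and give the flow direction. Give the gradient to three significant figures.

Pressure head at P-2: ψ = P/(ρg) = 727.1×1000 / (1000 × 9.81) = 74.12 m.
Total head at P-2: h = z + ψ = 570.43 + 74.12 = 644.55 m.
Total head at P-7: h = 656.14 − 7.93 = 648.21 m.
Head difference: h(P-2) − h(P-7) = 644.55 − 648.21 = -3.66 m.
Hydraulic gradient: i = |Δh| / L = 3.66 / 1254 = 0.00292.
Flow is from higher to lower head: from P-7 toward P-2, i.e. toward the north.

i ≈ 0.00292; groundwater flows toward the north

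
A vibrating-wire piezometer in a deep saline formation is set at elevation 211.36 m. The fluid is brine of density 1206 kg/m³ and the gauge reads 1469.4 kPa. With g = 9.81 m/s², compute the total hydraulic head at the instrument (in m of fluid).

ψ = P/(ρg) = 1469.4×1000 / (1206 × 9.81) = 124.20 m.
h = z + ψ = 211.36 + 124.20 = 335.56 m.

h ≈ 335.56 m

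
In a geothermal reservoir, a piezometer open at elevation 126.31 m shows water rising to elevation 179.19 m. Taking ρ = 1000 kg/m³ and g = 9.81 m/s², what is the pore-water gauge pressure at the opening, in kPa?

P ≈ 519 kPa

Pressure head ψ = h − z = 179.19 − 126.31 = 52.88 m.
P = ρgψ = 1000 × 9.81 × 52.88 = 518753 Pa ≈ 519 kPa.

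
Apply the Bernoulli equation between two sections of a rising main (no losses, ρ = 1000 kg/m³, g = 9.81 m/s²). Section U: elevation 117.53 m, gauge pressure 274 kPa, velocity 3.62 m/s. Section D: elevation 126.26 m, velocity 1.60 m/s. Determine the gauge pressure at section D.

P₂ ≈ 194 kPa

Pressure head at U: ψ₁ = P₁/(ρg) = 274×1000 / (1000 × 9.81) = 27.93 m.
Velocity heads: v₁²/2g = 3.62²/19.62 = 0.668 m; v₂²/2g = 1.60²/19.62 = 0.130 m.
Total head H = z₁ + ψ₁ + v₁²/2g = 117.53 + 27.93 + 0.668 = 146.13 m.
ψ₂ = H − z₂ − v₂²/2g = 146.13 − 126.26 − 0.130 = 19.74 m.
P₂ = ρgψ₂ = 1000 × 9.81 × 19.74 ≈ 194 kPa.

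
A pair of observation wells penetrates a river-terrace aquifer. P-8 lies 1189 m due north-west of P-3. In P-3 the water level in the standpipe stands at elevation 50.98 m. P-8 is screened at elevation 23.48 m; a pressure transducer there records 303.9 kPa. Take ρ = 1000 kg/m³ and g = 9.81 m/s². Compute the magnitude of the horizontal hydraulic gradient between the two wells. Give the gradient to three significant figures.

i ≈ 0.00293

Total head at P-3: h = 50.98 m (water level in the piezometer is the total head).
Pressure head at P-8: ψ = P/(ρg) = 303.9×1000 / (1000 × 9.81) = 30.98 m.
Total head at P-8: h = z + ψ = 23.48 + 30.98 = 54.46 m.
Head difference: h(P-3) − h(P-8) = 50.98 − 54.46 = -3.48 m.
Hydraulic gradient: i = |Δh| / L = 3.48 / 1189 = 0.00293.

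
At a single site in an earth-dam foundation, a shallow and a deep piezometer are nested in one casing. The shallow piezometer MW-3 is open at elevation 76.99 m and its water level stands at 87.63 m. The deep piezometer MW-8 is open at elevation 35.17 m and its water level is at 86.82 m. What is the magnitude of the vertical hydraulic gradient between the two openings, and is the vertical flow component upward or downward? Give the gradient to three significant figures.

Total head at MW-3: h = 87.63 m (water level in the standpipe).
Total head at MW-8: h = 86.82 m.
Δh = h(MW-3) − h(MW-8) = 87.63 − 86.82 = 0.81 m.
Vertical separation Δz = 76.99 − 35.17 = 41.82 m.
|i_v| = |Δh| / Δz = 0.81 / 41.82 = 0.0194.
Head is higher in the shallow piezometer, so vertical flow is downward (recharge condition).

|i_v| ≈ 0.0194; vertical flow is downward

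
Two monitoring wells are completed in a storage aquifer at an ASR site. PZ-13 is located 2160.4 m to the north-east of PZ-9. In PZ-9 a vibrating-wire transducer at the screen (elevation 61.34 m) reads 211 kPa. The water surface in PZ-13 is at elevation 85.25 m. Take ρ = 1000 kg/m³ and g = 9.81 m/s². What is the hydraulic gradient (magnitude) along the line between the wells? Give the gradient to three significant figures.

Pressure head at PZ-9: ψ = P/(ρg) = 211×1000 / (1000 × 9.81) = 21.51 m.
Total head at PZ-9: h = z + ψ = 61.34 + 21.51 = 82.85 m.
Total head at PZ-13: h = 85.25 m (water level in the piezometer is the total head).
Head difference: h(PZ-9) − h(PZ-13) = 82.85 − 85.25 = -2.40 m.
Hydraulic gradient: i = |Δh| / L = 2.40 / 2160.4 = 0.00111.

i ≈ 0.00111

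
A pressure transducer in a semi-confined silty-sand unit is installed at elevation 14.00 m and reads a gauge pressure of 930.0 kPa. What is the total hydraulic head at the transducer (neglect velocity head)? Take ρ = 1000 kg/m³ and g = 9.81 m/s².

h ≈ 108.80 m

ψ = P/(ρg) = 930.0×1000 / (1000 × 9.81) = 94.80 m.
h = z + ψ = 14.00 + 94.80 = 108.80 m.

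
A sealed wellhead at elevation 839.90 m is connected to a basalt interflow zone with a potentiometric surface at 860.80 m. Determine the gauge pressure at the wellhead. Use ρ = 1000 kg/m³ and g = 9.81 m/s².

Head above the cap: Δh = 860.80 − 839.90 = 20.90 m.
P = ρgΔh = 1000 × 9.81 × 20.90 = 205029 Pa ≈ 205 kPa.

P ≈ 205 kPa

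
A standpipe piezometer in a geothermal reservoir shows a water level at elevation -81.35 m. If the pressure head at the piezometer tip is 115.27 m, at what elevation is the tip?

z = h − ψ = -81.35 − 115.27 = -196.62 m.

z ≈ -196.62 m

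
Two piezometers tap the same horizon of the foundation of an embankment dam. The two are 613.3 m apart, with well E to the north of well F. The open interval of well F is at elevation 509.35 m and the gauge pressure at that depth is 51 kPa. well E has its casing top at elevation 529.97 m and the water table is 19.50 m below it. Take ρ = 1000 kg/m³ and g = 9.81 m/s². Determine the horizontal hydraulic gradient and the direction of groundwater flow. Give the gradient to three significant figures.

i ≈ 0.00665; groundwater flows toward the north

Pressure head at well F: ψ = P/(ρg) = 51×1000 / (1000 × 9.81) = 5.20 m.
Total head at well F: h = z + ψ = 509.35 + 5.20 = 514.55 m.
Total head at well E: h = 529.97 − 19.50 = 510.47 m.
Head difference: h(well F) − h(well E) = 514.55 − 510.47 = 4.08 m.
Hydraulic gradient: i = |Δh| / L = 4.08 / 613.3 = 0.00665.
Flow is from higher to lower head: from well F toward well E, i.e. toward the north.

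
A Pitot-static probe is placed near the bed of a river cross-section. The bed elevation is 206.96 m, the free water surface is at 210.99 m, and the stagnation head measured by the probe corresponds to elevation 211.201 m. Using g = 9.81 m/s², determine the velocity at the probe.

v ≈ 2.03 m/s

Near the bed, under hydrostatic conditions, the piezometric head (z + ψ) equals the free-surface elevation, 210.99 m.
Velocity head = total − piezometric = 211.201 − 210.99 = 0.211 m.
v = √(2g·h_v) = √(2 × 9.81 × 0.211) = 2.03 m/s.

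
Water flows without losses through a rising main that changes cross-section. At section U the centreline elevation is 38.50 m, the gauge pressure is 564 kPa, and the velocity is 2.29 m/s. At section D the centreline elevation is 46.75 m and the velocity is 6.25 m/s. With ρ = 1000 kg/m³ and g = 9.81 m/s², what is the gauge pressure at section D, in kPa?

Pressure head at U: ψ₁ = P₁/(ρg) = 564×1000 / (1000 × 9.81) = 57.49 m.
Velocity heads: v₁²/2g = 2.29²/19.62 = 0.267 m; v₂²/2g = 6.25²/19.62 = 1.991 m.
Total head H = z₁ + ψ₁ + v₁²/2g = 38.50 + 57.49 + 0.267 = 96.26 m.
ψ₂ = H − z₂ − v₂²/2g = 96.26 − 46.75 − 1.991 = 47.52 m.
P₂ = ρgψ₂ = 1000 × 9.81 × 47.52 ≈ 466 kPa.

P₂ ≈ 466 kPa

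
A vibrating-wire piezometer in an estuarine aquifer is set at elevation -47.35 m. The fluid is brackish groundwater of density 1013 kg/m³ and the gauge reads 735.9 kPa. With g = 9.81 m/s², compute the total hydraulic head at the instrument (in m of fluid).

ψ = P/(ρg) = 735.9×1000 / (1013 × 9.81) = 74.05 m.
h = z + ψ = -47.35 + 74.05 = 26.70 m.

h ≈ 26.70 m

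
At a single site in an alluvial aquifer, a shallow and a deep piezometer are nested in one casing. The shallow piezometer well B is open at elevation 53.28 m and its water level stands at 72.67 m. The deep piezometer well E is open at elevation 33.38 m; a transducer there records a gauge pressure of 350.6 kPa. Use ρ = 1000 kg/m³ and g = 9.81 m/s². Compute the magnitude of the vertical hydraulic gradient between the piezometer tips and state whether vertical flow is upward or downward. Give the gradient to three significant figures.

|i_v| ≈ 0.178; vertical flow is downward

Total head at well B: h = 72.67 m (water level in the standpipe).
Pressure head at well E: ψ = P/(ρg) = 350.6×1000 / (1000 × 9.81) = 35.74 m.
Total head at well E: h = z + ψ = 33.38 + 35.74 = 69.12 m.
Δh = h(well B) − h(well E) = 72.67 − 69.12 = 3.55 m.
Vertical separation Δz = 53.28 − 33.38 = 19.90 m.
|i_v| = |Δh| / Δz = 3.55 / 19.90 = 0.178.
Head is higher in the shallow piezometer, so vertical flow is downward (recharge condition).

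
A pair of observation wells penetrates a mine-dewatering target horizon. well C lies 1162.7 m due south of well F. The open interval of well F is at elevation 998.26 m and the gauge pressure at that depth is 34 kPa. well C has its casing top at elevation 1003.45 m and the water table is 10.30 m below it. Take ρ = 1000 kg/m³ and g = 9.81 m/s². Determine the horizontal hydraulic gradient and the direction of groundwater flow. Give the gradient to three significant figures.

Pressure head at well F: ψ = P/(ρg) = 34×1000 / (1000 × 9.81) = 3.47 m.
Total head at well F: h = z + ψ = 998.26 + 3.47 = 1001.73 m.
Total head at well C: h = 1003.45 − 10.30 = 993.15 m.
Head difference: h(well F) − h(well C) = 1001.73 − 993.15 = 8.58 m.
Hydraulic gradient: i = |Δh| / L = 8.58 / 1162.7 = 0.00738.
Flow is from higher to lower head: from well F toward well C, i.e. toward the south.

i ≈ 0.00738; groundwater flows toward the south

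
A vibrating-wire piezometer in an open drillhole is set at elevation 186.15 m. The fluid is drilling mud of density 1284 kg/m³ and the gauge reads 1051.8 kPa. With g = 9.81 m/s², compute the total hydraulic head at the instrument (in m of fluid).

h ≈ 269.65 m

ψ = P/(ρg) = 1051.8×1000 / (1284 × 9.81) = 83.50 m.
h = z + ψ = 186.15 + 83.50 = 269.65 m.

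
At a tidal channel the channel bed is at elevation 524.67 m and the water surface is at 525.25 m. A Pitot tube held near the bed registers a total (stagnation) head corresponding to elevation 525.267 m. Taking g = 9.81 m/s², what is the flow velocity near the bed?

Near the bed, under hydrostatic conditions, the piezometric head (z + ψ) equals the free-surface elevation, 525.25 m.
Velocity head = total − piezometric = 525.267 − 525.25 = 0.017 m.
v = √(2g·h_v) = √(2 × 9.81 × 0.017) = 0.578 m/s.

v ≈ 0.578 m/s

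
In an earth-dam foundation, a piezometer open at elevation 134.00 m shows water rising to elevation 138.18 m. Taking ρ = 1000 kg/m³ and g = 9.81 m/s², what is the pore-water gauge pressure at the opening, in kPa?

Pressure head ψ = h − z = 138.18 − 134.00 = 4.18 m.
P = ρgψ = 1000 × 9.81 × 4.18 = 41006 Pa ≈ 41.0 kPa.

P ≈ 41.0 kPa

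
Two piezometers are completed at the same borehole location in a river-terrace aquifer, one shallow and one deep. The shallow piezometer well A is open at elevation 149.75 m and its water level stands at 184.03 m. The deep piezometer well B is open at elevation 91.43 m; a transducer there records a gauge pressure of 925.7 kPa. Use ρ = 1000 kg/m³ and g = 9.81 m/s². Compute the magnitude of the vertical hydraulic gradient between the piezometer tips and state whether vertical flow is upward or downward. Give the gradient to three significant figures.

|i_v| ≈ 0.0302; vertical flow is upward

Total head at well A: h = 184.03 m (water level in the standpipe).
Pressure head at well B: ψ = P/(ρg) = 925.7×1000 / (1000 × 9.81) = 94.36 m.
Total head at well B: h = z + ψ = 91.43 + 94.36 = 185.79 m.
Δh = h(well A) − h(well B) = 184.03 − 185.79 = -1.76 m.
Vertical separation Δz = 149.75 − 91.43 = 58.32 m.
|i_v| = |Δh| / Δz = 1.76 / 58.32 = 0.0302.
Head is higher in the deep piezometer, so vertical flow is upward (discharge condition).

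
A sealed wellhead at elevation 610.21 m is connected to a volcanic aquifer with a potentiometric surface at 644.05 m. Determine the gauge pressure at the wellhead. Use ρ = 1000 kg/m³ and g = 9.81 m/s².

Head above the cap: Δh = 644.05 − 610.21 = 33.84 m.
P = ρgΔh = 1000 × 9.81 × 33.84 = 331970 Pa ≈ 332 kPa.

P ≈ 332 kPa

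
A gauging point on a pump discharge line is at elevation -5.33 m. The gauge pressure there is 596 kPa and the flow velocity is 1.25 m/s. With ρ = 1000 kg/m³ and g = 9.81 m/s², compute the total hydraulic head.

Pressure head ψ = P/(ρg) = 596×1000 / (1000 × 9.81) = 60.75 m.
Velocity head = v²/(2g) = 1.25² / (2 × 9.81) = 0.080 m.
h = z + ψ + v²/(2g) = -5.33 + 60.75 + 0.080 = 55.50 m.

h ≈ 55.50 m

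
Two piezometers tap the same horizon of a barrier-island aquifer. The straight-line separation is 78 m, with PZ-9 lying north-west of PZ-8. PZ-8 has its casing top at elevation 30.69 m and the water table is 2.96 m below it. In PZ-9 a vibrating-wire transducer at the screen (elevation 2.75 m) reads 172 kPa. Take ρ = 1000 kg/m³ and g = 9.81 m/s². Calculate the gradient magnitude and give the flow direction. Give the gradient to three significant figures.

i ≈ 0.0955; groundwater flows toward the north-west

Total head at PZ-8: h = 30.69 − 2.96 = 27.73 m.
Pressure head at PZ-9: ψ = P/(ρg) = 172×1000 / (1000 × 9.81) = 17.53 m.
Total head at PZ-9: h = z + ψ = 2.75 + 17.53 = 20.28 m.
Head difference: h(PZ-8) − h(PZ-9) = 27.73 − 20.28 = 7.45 m.
Hydraulic gradient: i = |Δh| / L = 7.45 / 78 = 0.0955.
Flow is from higher to lower head: from PZ-8 toward PZ-9, i.e. toward the north-west.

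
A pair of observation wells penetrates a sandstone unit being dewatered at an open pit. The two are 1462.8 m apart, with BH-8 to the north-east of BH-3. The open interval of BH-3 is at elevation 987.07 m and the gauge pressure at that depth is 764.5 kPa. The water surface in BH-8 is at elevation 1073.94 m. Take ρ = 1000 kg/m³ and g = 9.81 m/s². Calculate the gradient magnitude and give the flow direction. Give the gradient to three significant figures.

Pressure head at BH-3: ψ = P/(ρg) = 764.5×1000 / (1000 × 9.81) = 77.93 m.
Total head at BH-3: h = z + ψ = 987.07 + 77.93 = 1065.00 m.
Total head at BH-8: h = 1073.94 m (water level in the piezometer is the total head).
Head difference: h(BH-3) − h(BH-8) = 1065.00 − 1073.94 = -8.94 m.
Hydraulic gradient: i = |Δh| / L = 8.94 / 1462.8 = 0.00611.
Flow is from higher to lower head: from BH-8 toward BH-3, i.e. toward the south-west.

i ≈ 0.00611; groundwater flows toward the south-west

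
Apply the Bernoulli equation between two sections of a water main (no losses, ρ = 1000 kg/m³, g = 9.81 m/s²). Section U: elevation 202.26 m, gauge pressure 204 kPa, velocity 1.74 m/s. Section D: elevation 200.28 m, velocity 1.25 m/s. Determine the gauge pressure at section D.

P₂ ≈ 224 kPa

Pressure head at U: ψ₁ = P₁/(ρg) = 204×1000 / (1000 × 9.81) = 20.80 m.
Velocity heads: v₁²/2g = 1.74²/19.62 = 0.154 m; v₂²/2g = 1.25²/19.62 = 0.080 m.
Total head H = z₁ + ψ₁ + v₁²/2g = 202.26 + 20.80 + 0.154 = 223.21 m.
ψ₂ = H − z₂ − v₂²/2g = 223.21 − 200.28 − 0.080 = 22.85 m.
P₂ = ρgψ₂ = 1000 × 9.81 × 22.85 ≈ 224 kPa.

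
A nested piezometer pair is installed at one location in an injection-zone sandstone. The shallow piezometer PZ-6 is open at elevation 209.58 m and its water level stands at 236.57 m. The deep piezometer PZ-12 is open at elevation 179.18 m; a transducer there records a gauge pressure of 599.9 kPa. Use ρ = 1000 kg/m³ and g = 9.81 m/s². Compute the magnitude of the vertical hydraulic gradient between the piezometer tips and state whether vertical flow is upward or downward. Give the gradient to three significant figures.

Total head at PZ-6: h = 236.57 m (water level in the standpipe).
Pressure head at PZ-12: ψ = P/(ρg) = 599.9×1000 / (1000 × 9.81) = 61.15 m.
Total head at PZ-12: h = z + ψ = 179.18 + 61.15 = 240.33 m.
Δh = h(PZ-6) − h(PZ-12) = 236.57 − 240.33 = -3.76 m.
Vertical separation Δz = 209.58 − 179.18 = 30.40 m.
|i_v| = |Δh| / Δz = 3.76 / 30.40 = 0.124.
Head is higher in the deep piezometer, so vertical flow is upward (discharge condition).

|i_v| ≈ 0.124; vertical flow is upward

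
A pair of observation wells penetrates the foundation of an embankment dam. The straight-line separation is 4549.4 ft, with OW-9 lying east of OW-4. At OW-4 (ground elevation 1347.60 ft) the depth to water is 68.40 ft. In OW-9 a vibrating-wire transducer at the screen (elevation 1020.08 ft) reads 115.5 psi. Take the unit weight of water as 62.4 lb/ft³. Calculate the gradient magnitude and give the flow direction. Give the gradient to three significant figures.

Total head at OW-4: h = 1347.60 − 68.40 = 1279.20 ft.
Pressure head at OW-9: ψ = 144·P/γ = 144 × 115.5 / 62.4 = 266.54 ft.
Total head at OW-9: h = z + ψ = 1020.08 + 266.54 = 1286.62 ft.
Head difference: h(OW-4) − h(OW-9) = 1279.20 − 1286.62 = -7.42 ft.
Hydraulic gradient: i = |Δh| / L = 7.42 / 4549.4 = 0.00163.
Flow is from higher to lower head: from OW-9 toward OW-4, i.e. toward the west.

i ≈ 0.00163; groundwater flows toward the west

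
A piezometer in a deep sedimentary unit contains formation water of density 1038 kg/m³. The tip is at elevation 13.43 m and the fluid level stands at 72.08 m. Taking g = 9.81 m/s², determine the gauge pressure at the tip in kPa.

P ≈ 597 kPa

Pressure head ψ = h − z = 72.08 − 13.43 = 58.65 m.
P = ρgψ = 1038 × 9.81 × 58.65 = 597220 Pa ≈ 597 kPa.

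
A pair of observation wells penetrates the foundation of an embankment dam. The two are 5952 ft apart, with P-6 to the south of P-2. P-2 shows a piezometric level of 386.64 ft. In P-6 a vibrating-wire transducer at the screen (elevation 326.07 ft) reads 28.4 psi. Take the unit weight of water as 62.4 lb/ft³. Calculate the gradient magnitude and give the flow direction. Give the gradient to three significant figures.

i ≈ 0.000835; groundwater flows toward the north

Total head at P-2: h = 386.64 ft (water level in the piezometer is the total head).
Pressure head at P-6: ψ = 144·P/γ = 144 × 28.4 / 62.4 = 65.54 ft.
Total head at P-6: h = z + ψ = 326.07 + 65.54 = 391.61 ft.
Head difference: h(P-2) − h(P-6) = 386.64 − 391.61 = -4.97 ft.
Hydraulic gradient: i = |Δh| / L = 4.97 / 5952 = 0.000835.
Flow is from higher to lower head: from P-6 toward P-2, i.e. toward the north.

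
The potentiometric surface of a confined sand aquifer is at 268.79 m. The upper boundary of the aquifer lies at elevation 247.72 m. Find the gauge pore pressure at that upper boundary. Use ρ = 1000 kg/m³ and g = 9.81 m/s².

P ≈ 207 kPa

Pressure head at the aquifer top: ψ = h − z = 268.79 − 247.72 = 21.07 m.
P = ρgψ = 1000 × 9.81 × 21.07 = 206697 Pa ≈ 207 kPa.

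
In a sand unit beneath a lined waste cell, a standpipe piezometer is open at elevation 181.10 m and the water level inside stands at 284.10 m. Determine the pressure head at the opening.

ψ ≈ 103.00 m

Total head h = 284.10 m (the water-surface elevation in the piezometer).
Pressure head ψ = h − z = 284.10 − 181.10 = 103.00 m.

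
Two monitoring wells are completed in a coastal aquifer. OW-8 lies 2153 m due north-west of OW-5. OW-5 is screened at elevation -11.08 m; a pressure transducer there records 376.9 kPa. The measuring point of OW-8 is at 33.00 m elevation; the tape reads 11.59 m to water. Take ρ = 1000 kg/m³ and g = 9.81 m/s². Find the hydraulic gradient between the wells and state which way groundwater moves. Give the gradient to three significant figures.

i ≈ 0.00275; groundwater flows toward the north-west

Pressure head at OW-5: ψ = P/(ρg) = 376.9×1000 / (1000 × 9.81) = 38.42 m.
Total head at OW-5: h = z + ψ = -11.08 + 38.42 = 27.34 m.
Total head at OW-8: h = 33.00 − 11.59 = 21.41 m.
Head difference: h(OW-5) − h(OW-8) = 27.34 − 21.41 = 5.93 m.
Hydraulic gradient: i = |Δh| / L = 5.93 / 2153 = 0.00275.
Flow is from higher to lower head: from OW-5 toward OW-8, i.e. toward the north-west.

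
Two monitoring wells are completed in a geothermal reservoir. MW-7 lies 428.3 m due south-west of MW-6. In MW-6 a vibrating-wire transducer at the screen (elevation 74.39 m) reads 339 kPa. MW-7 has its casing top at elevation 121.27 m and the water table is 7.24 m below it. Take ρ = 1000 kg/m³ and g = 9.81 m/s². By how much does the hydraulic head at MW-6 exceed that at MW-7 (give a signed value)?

Δh ≈ -5.08 m

Pressure head at MW-6: ψ = P/(ρg) = 339×1000 / (1000 × 9.81) = 34.56 m.
Total head at MW-6: h = z + ψ = 74.39 + 34.56 = 108.95 m.
Total head at MW-7: h = 121.27 − 7.24 = 114.03 m.
Head difference: h(MW-6) − h(MW-7) = 108.95 − 114.03 = -5.08 m.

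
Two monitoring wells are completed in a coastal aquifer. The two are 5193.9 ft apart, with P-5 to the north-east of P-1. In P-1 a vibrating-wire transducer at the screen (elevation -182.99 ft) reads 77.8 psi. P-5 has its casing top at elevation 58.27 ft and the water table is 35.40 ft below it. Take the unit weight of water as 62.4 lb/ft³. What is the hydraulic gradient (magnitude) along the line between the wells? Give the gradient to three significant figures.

i ≈ 0.00507

Pressure head at P-1: ψ = 144·P/γ = 144 × 77.8 / 62.4 = 179.54 ft.
Total head at P-1: h = z + ψ = -182.99 + 179.54 = -3.45 ft.
Total head at P-5: h = 58.27 − 35.40 = 22.87 ft.
Head difference: h(P-1) − h(P-5) = -3.45 − 22.87 = -26.32 ft.
Hydraulic gradient: i = |Δh| / L = 26.32 / 5193.9 = 0.00507.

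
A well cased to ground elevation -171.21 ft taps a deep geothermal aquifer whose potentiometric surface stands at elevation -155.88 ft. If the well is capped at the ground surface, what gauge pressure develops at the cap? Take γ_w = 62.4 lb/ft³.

Head above the cap: Δh = -155.88 − (-171.21) = 15.33 ft.
P = γΔh/144 = 62.4 × 15.33 / 144 = 6.64 psi.

P ≈ 6.64 psi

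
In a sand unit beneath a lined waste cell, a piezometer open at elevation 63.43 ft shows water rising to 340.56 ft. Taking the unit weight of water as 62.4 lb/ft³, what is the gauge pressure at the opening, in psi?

P ≈ 120 psi

Pressure head ψ = h − z = 340.56 − 63.43 = 277.13 ft.
P = γ·ψ / 144 = 62.4 × 277.13 / 144 = 120 psi.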